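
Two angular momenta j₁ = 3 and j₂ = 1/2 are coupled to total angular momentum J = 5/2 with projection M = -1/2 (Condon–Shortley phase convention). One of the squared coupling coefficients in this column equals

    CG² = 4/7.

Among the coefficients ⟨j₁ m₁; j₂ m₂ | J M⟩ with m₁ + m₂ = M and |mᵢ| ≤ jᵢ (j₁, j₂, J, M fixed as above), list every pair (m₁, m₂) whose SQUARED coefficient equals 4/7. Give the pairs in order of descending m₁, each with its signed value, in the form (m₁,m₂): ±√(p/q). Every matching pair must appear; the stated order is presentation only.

Admissible pairs with m₁+m₂ = M = -1/2: (-1,1/2), (0,-1/2)
  (m₁,m₂)=(0,-1/2): CG² = 3/7, CG = +√(3/7)
  (m₁,m₂)=(-1,1/2): CG² = 4/7, CG = −√(4/7)   ← matches the target
Pairs with CG² = 4/7: (-1,1/2): −√(4/7)

(-1,1/2): −√(4/7)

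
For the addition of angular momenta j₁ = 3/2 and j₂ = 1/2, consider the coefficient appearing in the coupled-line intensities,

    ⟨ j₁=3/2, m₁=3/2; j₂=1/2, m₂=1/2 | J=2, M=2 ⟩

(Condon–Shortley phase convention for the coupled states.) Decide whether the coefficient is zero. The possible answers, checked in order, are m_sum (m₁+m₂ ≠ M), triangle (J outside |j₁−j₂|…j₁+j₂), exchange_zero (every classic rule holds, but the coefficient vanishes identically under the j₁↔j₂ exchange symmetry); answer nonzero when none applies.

nonzero

m-sum: m₁+m₂ = 3/2+1/2 = 2, M = 2  ✓
triangle: |j₁−j₂| = 1 ≤ J = 2 ≤ j₁+j₂ = 2  ✓
exchange: j₁≠j₂ or m₁≠m₂ — the exchange symmetry imposes no constraint here
value check: CG = +1 = +1.000000 ≠ 0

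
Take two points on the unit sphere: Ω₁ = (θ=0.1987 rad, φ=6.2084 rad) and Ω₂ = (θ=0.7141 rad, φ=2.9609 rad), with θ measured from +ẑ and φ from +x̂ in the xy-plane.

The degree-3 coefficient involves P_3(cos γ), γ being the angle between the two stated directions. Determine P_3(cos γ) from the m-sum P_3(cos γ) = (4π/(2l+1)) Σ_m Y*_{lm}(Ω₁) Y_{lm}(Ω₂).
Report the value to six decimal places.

Addition theorem: P_3(cos γ) = (4π/7) Σ_m Y*_{lm}(Ω₁) Y_{lm}(Ω₂), m = −3…3:
  [-3]  conj(Y_{3,-3})(Ω₁) = (0.003129, -0.000714) ; Y_{3,-3}(Ω₂) = (-0.100408, -0.060471) ; Δ = (-0.000357, -0.000118)
  [-2]  conj(Y_{3,-2})(Ω₁) = (0.038602, -0.005817) ; Y_{3,-2}(Ω₂) = (0.309874, 0.117128) ; Δ = (0.012643, 0.002719)
  [-1]  conj(Y_{3,-1})(Ω₁) = (0.242070, -0.018137) ; Y_{3,-1}(Ω₂) = (-0.386301, -0.070572) ; Δ = (-0.094792, -0.010077)
  [+0]  conj(Y_{3,0})(Ω₁) = (0.660394, -0.000000) ; Y_{3,0}(Ω₂) = (-0.040810, 0.000000) ; Δ = (-0.026951, 0.000000)
  [+1]  conj(Y_{3,1})(Ω₁) = (-0.242070, -0.018137) ; Y_{3,1}(Ω₂) = (0.386301, -0.070572) ; Δ = (-0.094792, 0.010077)
  [+2]  conj(Y_{3,2})(Ω₁) = (0.038602, 0.005817) ; Y_{3,2}(Ω₂) = (0.309874, -0.117128) ; Δ = (0.012643, -0.002719)
  [+3]  conj(Y_{3,3})(Ω₁) = (-0.003129, -0.000714) ; Y_{3,3}(Ω₂) = (0.100408, -0.060471) ; Δ = (-0.000357, 0.000118)
Total Σ_m = (-0.191963, -0.000000). Multiply by 1.795196: (-0.344611, -0.000000). P_3(cos γ) = -0.344611

-0.344611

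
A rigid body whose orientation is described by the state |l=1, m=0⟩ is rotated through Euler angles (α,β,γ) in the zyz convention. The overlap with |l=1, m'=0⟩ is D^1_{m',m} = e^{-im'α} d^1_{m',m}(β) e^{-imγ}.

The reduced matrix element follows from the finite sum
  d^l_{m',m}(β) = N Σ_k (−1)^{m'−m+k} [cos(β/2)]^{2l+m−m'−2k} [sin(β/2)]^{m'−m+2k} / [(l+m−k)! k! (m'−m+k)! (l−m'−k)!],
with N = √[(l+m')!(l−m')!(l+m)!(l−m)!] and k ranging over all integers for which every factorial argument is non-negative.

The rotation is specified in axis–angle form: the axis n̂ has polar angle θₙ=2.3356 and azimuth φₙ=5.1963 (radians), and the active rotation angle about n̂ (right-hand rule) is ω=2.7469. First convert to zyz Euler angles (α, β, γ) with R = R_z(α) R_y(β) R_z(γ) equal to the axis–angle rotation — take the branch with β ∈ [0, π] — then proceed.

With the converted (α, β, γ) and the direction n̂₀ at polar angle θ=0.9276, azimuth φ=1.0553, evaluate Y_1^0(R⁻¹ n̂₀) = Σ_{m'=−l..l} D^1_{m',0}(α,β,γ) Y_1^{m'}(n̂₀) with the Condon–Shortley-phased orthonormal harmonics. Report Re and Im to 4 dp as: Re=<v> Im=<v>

Re=0.1116 Im=0.0000

Axis–angle → zyz. n̂ = (sinθₙcosφₙ, sinθₙsinφₙ, cosθₙ) = (+0.335683, -0.638675, -0.692395), ω = 2.7469.
R = I cosω + sinω [n̂]ₓ + (1−cosω) n̂n̂ᵀ gives
  R = [-0.706413, -0.146058, -0.692566; -0.678544, -0.138665, +0.721353; -0.201394, +0.979510, -0.001152]
β = atan2(√(R₁₃²+R₂₃²), R₃₃) = 1.571948; α = atan2(R₂₃, R₁₃) mod 2π = 2.335838; γ = atan2(R₃₂, −R₃₁) mod 2π = 1.368015
Need the full column D^1_{m',0} for m'=−1..1 at α=2.3358, β=1.5719, γ=1.3680.
cos(β/2)=0.706699, sin(β/2)=0.707514
d^1_{-1,0}: single k=1 term ⇒ +0.707106;  D = -0.489718+0.510074i
d^1_{0,0}: k∈[0..1] ⇒ +0.499424 -0.500576 = -0.001152;  D = -0.001152+0.000000i
d^1_{1,0}: single k=0 term ⇒ -0.707106;  D = +0.489718+0.510074i
Y_1^{m'}(θ=0.9276,φ=1.0553) and Σ D·Y over m':
  (-0.4897+0.5101i)·(+0.1363-0.2405i)  (-0.0012+0.0000i)·(+0.2930+0.0000i)  (+0.4897+0.5101i)·(-0.1363-0.2405i)
Y_1^0(R⁻¹ n̂) = +0.111558+0.000000i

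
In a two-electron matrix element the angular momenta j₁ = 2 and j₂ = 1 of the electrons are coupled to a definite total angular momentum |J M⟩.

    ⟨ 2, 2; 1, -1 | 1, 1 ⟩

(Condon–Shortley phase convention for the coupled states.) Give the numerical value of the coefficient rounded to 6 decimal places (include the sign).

+0.774597  (= +√(3/5))

√[3·2!2!0!/5! · 4!0!0!2!2!0!] = √(48/5)
  +(−1)^0/∏(0,2,0,0,2,0)! = 1/4  (running 1/4)
⟨..|..⟩ = √(48/5)·(1/4) = +0.774597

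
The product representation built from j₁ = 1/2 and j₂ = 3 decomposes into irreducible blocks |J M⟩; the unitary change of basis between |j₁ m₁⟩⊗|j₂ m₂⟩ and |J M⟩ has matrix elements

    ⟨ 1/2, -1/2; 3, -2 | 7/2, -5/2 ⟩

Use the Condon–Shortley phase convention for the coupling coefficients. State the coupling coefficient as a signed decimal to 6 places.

+0.925820

√[8·0!1!6!/8! · 0!1!1!5!1!6!] = √(86400/7)
  +(−1)^0/∏(0,0,1,1,0,5)! = 1/120  (running 1/120)
⟨..|..⟩ = √(86400/7)·(1/120) = +0.925820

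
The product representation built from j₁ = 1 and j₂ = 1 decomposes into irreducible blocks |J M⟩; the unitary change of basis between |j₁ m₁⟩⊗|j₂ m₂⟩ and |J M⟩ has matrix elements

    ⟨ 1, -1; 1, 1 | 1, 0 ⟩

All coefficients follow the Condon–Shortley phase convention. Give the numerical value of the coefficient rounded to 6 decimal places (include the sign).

j₁+j₂−J=1  J+j₁−j₂=1  J−j₁+j₂=1  j₁+j₂+J+1=4
(j₁±m₁, j₂±m₂, J±M) = (0,2,2,0,1,1)
P² = 1/2
sum k=1..1:
  [1] −1/1 = -1
S = -1
C² = P²·S² = 1/2 ; C = -0.707107

−√(1/2) ≈ -0.707107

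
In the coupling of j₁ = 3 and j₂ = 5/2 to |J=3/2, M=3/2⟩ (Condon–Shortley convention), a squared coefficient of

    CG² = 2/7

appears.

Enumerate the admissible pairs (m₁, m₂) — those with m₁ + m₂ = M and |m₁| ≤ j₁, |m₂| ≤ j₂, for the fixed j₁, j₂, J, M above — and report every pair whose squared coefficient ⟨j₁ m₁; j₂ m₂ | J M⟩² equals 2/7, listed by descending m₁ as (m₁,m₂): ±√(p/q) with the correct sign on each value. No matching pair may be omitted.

Admissible pairs with m₁+m₂ = M = 3/2: (-1,5/2), (0,3/2), (1,1/2), (2,-1/2), (3,-3/2)
  (m₁,m₂)=(3,-3/2): CG² = 3/14, CG = +√(3/14)
  (m₁,m₂)=(2,-1/2): CG² = 2/7, CG = −√(2/7)   ← matches the target
  (m₁,m₂)=(1,1/2): CG² = 9/35, CG = +√(9/35)
  (m₁,m₂)=(0,3/2): CG² = 6/35, CG = −√(6/35)
  (m₁,m₂)=(-1,5/2): CG² = 1/14, CG = +√(1/14)
Pairs with CG² = 2/7: (2,-1/2): −√(2/7)

(2,-1/2): −√(2/7)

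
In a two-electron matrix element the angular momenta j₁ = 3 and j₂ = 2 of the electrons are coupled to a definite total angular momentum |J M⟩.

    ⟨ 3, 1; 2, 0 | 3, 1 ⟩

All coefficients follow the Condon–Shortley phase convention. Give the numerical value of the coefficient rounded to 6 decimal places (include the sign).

-0.387298  (= −√(3/20))

√[7·2!4!2!/9! · 4!2!2!2!4!2!] = √(256/15)
  +(−1)^0/∏(0,2,2,2,2,0)! = 1/16  (running 1/16)
  +(−1)^1/∏(1,1,1,1,3,1)! = -1/6  (running -5/48)
  +(−1)^2/∏(2,0,0,0,4,2)! = 1/96  (running -3/32)
⟨..|..⟩ = √(256/15)·(-3/32) = -0.387298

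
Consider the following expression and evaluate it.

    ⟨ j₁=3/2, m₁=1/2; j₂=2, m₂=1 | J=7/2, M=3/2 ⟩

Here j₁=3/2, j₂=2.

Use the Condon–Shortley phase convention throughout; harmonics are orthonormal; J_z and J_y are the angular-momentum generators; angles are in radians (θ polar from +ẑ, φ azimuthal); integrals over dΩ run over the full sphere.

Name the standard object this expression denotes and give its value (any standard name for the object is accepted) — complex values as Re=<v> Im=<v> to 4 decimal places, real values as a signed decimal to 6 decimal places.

This is a Clebsch–Gordan (vector-coupling) coefficient.
√[8·0!3!4!/8! · 2!1!3!1!5!2!] = √(576/7)
  +(−1)^0/∏(0,0,1,3,2,1)! = 1/12  (running 1/12)
⟨..|..⟩ = √(576/7)·(1/12) = +0.755929

Clebsch–Gordan coefficient, +√(4/7) ≈ +0.755929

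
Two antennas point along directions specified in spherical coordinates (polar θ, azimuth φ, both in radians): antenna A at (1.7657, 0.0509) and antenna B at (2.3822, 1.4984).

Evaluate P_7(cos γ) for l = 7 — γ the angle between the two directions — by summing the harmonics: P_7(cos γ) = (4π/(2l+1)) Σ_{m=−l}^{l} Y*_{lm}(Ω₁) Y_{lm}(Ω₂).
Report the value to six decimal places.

Term-by-term m-sum for l=7 (normalisation 4π/15 = 0.837758):
  term(m=-7) = -0.01219 + 0.01043j   from Y*(Ω₁)=0.40994 + 0.15257j, Y(Ω₂)=-0.01780 + 0.03206j
  term(m=-6) = -0.03449 - 0.03148j   from Y*(Ω₁)=-0.30814 - 0.09715j, Y(Ω₂)=0.13109 + 0.06082j
  term(m=-5) = -0.03274 + 0.04620j   from Y*(Ω₁)=-0.16537 - 0.04302j, Y(Ω₂)=0.11734 - 0.30989j
  term(m=-4) = -0.13373 - 0.07188j   from Y*(Ω₁)=0.32396 + 0.06689j, Y(Ω₂)=-0.43984 - 0.13106j
  term(m=-3) = -0.00776 + 0.02003j   from Y*(Ω₁)=0.07492 + 0.01153j, Y(Ω₂)=-0.06106 + 0.27670j
  term(m=-2) = 0.05552 + 0.01398j   from Y*(Ω₁)=-0.32134 - 0.03283j, Y(Ω₂)=-0.17540 - 0.02558j
  term(m=-1) = 0.00176 - 0.01420j   from Y*(Ω₁)=-0.03818 - 0.00195j, Y(Ω₂)=-0.02707 + 0.37332j
  term(m=+0) = -0.02193 + 0.00000j   from Y*(Ω₁)=0.31921 + 0.00000j, Y(Ω₂)=-0.06869 + 0.00000j
  term(m=+1) = 0.00176 + 0.01420j   from Y*(Ω₁)=0.03818 - 0.00195j, Y(Ω₂)=0.02707 + 0.37332j
  term(m=+2) = 0.05552 - 0.01398j   from Y*(Ω₁)=-0.32134 + 0.03283j, Y(Ω₂)=-0.17540 + 0.02558j
  term(m=+3) = -0.00776 - 0.02003j   from Y*(Ω₁)=-0.07492 + 0.01153j, Y(Ω₂)=0.06106 + 0.27670j
  term(m=+4) = -0.13373 + 0.07188j   from Y*(Ω₁)=0.32396 - 0.06689j, Y(Ω₂)=-0.43984 + 0.13106j
  term(m=+5) = -0.03274 - 0.04620j   from Y*(Ω₁)=0.16537 - 0.04302j, Y(Ω₂)=-0.11734 - 0.30989j
  term(m=+6) = -0.03449 + 0.03148j   from Y*(Ω₁)=-0.30814 + 0.09715j, Y(Ω₂)=0.13109 - 0.06082j
  term(m=+7) = -0.01219 - 0.01043j   from Y*(Ω₁)=-0.40994 + 0.15257j, Y(Ω₂)=0.01780 + 0.03206j
Total Σ_m = -0.34916 + 0.00000j. Multiply by 0.837758: -0.29251 + 0.00000j. P_7(cos γ) = -0.292509

-0.292509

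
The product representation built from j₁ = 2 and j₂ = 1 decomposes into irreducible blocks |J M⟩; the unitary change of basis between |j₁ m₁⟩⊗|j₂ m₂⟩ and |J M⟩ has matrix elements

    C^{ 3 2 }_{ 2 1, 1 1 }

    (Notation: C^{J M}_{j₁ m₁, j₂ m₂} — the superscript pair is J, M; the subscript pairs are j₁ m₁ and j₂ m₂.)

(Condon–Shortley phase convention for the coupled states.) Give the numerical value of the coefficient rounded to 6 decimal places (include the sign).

triangle: 0!*4!*2!/7! = 48/5040
(j±m)!: 3!*1!*2!*0!*5!*1! = 1440
prefactor² = (2J+1)*Δ*N² = 96
  k=0: +1/(0!*0!*1!*2!*3!*0!) = 1/12
Σ = 1/12  ⇒  CG² = 96*(1/12)² = 2/3
CG = +√(2/3) = +0.816497

+√(2/3) ≈ +0.816497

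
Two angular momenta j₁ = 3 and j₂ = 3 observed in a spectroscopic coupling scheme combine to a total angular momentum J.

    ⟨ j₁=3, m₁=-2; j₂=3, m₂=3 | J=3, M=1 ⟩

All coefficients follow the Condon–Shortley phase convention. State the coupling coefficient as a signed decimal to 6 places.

−√(1/3) = -0.577350

j₁+j₂−J=3  J+j₁−j₂=3  J−j₁+j₂=3  j₁+j₂+J+1=10
(j₁±m₁, j₂±m₂, J±M) = (1,5,6,0,4,2)
P² = 1728
sum k=3..3:
  [3] −1/72 = -1/72
S = -1/72
C² = P²·S² = 1/3 ; C = -0.577350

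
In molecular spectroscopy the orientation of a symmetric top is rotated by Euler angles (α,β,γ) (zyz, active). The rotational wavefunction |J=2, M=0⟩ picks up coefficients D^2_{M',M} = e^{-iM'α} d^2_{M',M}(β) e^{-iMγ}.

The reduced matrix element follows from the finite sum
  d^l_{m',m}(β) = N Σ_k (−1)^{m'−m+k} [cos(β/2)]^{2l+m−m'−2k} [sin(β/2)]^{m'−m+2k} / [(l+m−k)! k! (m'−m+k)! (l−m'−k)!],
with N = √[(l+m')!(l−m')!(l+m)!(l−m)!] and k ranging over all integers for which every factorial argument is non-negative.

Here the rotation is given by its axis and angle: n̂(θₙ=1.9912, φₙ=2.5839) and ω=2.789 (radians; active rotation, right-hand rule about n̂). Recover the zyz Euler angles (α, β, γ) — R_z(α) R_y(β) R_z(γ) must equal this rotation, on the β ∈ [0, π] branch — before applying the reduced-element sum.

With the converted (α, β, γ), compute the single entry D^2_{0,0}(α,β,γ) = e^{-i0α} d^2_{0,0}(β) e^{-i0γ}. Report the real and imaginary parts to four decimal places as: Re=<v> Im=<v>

Axis–angle → zyz. n̂ = (sinθₙcosφₙ, sinθₙsinφₙ, cosθₙ) = (-0.774597, +0.483147, -0.408129), ω = 2.7890.
R = I cosω + sinω [n̂]ₓ + (1−cosω) n̂n̂ᵀ gives
  R = [+0.224608, -0.584524, +0.779668; -0.866405, -0.485979, -0.114749; +0.445976, -0.649735, -0.615589]
β = atan2(√(R₁₃²+R₂₃²), R₃₃) = 2.233930; α = atan2(R₂₃, R₁₃) mod 2π = 6.137058; γ = atan2(R₃₂, −R₃₁) mod 2π = 4.110851
D^2_{0,0}(6.1371,2.2339,4.1109) = e^{-i·0·6.1371}·d^2_{0,0}(2.2339)·e^{-i·0·4.1109}. Compute d first:
c=cos(2.233930/2)=0.438412, s=sin(2.233930/2)=0.898774; N=√[2·2·2·2]=4.000000
k: max(0,(0)−(0))=0 … min(2+(0),2−(0))=2
  k=0: (−1)^0·4.0000/(4)·0.4384^4·0.8988^0 = +0.036943
  k=1: (−1)^1·4.0000/(1)·0.4384^2·0.8988^2 = -0.621050
  k=2: (−1)^2·4.0000/(4)·0.4384^0·0.8988^4 = +0.652532
d^2_{0,0}(2.2339) = +0.036943 -0.621050 +0.652532 = +0.068425
Phases: e^{-i·(0)·6.1371}=+1.000000+0.000000i, e^{-i·(0)·4.1109}=+1.000000+0.000000i ⇒ D=+0.068425+0.000000i

Re=0.0684 Im=0.0000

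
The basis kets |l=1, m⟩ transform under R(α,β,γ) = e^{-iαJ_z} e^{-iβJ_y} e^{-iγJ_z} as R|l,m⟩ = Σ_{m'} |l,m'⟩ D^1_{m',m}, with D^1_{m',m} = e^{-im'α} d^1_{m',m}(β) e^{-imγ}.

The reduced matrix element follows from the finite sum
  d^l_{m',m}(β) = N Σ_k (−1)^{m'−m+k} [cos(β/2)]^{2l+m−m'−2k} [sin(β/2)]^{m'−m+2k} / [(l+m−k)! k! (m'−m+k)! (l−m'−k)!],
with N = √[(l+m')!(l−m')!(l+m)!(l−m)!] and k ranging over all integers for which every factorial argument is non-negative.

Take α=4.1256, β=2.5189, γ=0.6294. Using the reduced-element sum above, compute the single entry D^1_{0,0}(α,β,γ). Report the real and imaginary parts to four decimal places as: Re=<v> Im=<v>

First d^1_{0,0}(β=2.5189), then the phase factors e^{-i(0)α} and e^{-i(0)γ}:
With c≡cos(β/2)=0.306341 and s≡sin(β/2)=0.951922, N=[1·1·1·1]^{1/2}=1.000000
The bounds max(0,m−m')=0 and min(l+m,l−m')=1 give 2 terms
  k=0: (−1)^0·1.0000/(1)·0.3063^2·0.9519^0 = +0.093845
  k=1: (−1)^1·1.0000/(1)·0.3063^0·0.9519^2 = -0.906155
d^1_{0,0}(2.5189) = +0.093845 -0.906155 = -0.812311
D = (+1.000000+0.000000i)·(-0.812311)·(+1.000000+0.000000i) = -0.812311+0.000000i

Re=-0.8123 Im=0.0000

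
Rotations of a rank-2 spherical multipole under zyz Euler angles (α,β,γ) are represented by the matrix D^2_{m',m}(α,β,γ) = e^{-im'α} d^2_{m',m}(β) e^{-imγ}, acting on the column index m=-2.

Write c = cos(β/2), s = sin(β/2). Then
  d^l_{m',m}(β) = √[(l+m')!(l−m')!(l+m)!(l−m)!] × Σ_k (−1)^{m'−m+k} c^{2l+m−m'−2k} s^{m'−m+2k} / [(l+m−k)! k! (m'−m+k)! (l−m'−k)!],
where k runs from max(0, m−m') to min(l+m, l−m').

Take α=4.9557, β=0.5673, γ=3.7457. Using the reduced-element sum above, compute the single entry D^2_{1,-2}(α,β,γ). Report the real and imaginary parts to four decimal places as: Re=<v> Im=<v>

Split into d^2_{1,-2}(β=0.5673) × two z-phases.
Half-angle: c=0.960040, s=0.279862. N=√(6·1·1·24)=12.000000
k: max(0,(-2)−(1))=0 … min(2+(-2),2−(1))=0
  k=0: (−1)^3·12.0000/(6)·0.9600^1·0.2799^3 = -0.042087
d^2_{1,-2}(0.5673) = -0.042087
Phases: e^{-i·(1)·4.9557}=+0.240917+0.970546i, e^{-i·(-2)·3.7457}=+0.354689+0.934984i ⇒ D=+0.034595-0.023968i

Re=0.0346 Im=-0.0240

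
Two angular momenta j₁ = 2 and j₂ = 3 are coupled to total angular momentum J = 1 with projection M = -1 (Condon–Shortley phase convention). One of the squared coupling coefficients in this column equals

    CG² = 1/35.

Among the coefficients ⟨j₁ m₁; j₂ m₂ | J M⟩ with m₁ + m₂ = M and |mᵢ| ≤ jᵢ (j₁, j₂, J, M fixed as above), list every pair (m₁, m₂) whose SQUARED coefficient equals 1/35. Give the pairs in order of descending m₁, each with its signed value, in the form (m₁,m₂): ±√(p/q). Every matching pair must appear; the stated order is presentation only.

Admissible pairs with m₁+m₂ = M = -1: (-2,1), (-1,0), (0,-1), (1,-2), (2,-3)
  (m₁,m₂)=(2,-3): CG² = 3/7, CG = +√(3/7)
  (m₁,m₂)=(1,-2): CG² = 2/7, CG = −√(2/7)
  (m₁,m₂)=(0,-1): CG² = 6/35, CG = +√(6/35)
  (m₁,m₂)=(-1,0): CG² = 3/35, CG = −√(3/35)
  (m₁,m₂)=(-2,1): CG² = 1/35, CG = +√(1/35)   ← matches the target
Pairs with CG² = 1/35: (-2,1): +√(1/35)

(-2,1): +√(1/35)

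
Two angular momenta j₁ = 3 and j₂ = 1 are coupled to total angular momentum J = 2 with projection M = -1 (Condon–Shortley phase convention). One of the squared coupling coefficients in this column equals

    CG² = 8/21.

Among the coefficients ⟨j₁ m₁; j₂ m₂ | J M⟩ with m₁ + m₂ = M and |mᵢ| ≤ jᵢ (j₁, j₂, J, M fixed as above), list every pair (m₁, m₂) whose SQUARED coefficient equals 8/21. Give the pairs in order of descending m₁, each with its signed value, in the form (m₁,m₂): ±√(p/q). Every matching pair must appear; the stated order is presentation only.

(-1,0): −√(8/21)

Admissible pairs with m₁+m₂ = M = -1: (-2,1), (-1,0), (0,-1)
  (m₁,m₂)=(0,-1): CG² = 1/7, CG = +√(1/7)
  (m₁,m₂)=(-1,0): CG² = 8/21, CG = −√(8/21)   ← matches the target
  (m₁,m₂)=(-2,1): CG² = 10/21, CG = +√(10/21)
Pairs with CG² = 8/21: (-1,0): −√(8/21)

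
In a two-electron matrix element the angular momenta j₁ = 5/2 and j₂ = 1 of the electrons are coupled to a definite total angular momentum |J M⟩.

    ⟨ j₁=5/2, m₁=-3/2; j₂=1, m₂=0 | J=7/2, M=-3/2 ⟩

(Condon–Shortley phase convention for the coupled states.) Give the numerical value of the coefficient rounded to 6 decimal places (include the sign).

+0.690066

triangle: 0!×5!×2!/8! = 240/40320
(j±m)!: 1!×4!×1!×1!×2!×5! = 5760
prefactor² = (2J+1)×Δ×N² = 1920/7
  k=0: +1/(0!×0!×4!×1!×1!×1!) = 1/24
Σ = 1/24  ⇒  CG² = 1920/7×(1/24)² = 10/21
CG = +√(10/21) = +0.690066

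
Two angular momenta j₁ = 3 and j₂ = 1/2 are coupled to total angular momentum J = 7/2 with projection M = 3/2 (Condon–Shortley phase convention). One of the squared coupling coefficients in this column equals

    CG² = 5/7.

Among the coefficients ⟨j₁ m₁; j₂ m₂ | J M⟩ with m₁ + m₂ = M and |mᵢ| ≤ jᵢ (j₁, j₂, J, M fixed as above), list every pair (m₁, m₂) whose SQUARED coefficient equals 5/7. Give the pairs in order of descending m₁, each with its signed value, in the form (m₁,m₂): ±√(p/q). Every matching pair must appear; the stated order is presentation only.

(1,1/2): +√(5/7)

Admissible pairs with m₁+m₂ = M = 3/2: (1,1/2), (2,-1/2)
  (m₁,m₂)=(2,-1/2): CG² = 2/7, CG = +√(2/7)
  (m₁,m₂)=(1,1/2): CG² = 5/7, CG = +√(5/7)   ← matches the target
Pairs with CG² = 5/7: (1,1/2): +√(5/7)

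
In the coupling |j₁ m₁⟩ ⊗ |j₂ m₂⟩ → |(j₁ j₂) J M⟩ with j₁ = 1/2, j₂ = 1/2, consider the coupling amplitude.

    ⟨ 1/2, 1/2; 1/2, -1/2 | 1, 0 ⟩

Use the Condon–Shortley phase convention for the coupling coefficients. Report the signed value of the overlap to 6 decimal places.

+√(1/2) ≈ +0.707107

triangle: 0!*1!*1!/3! = 1/6
(j±m)!: 1!*0!*0!*1!*1!*1! = 1
prefactor² = (2J+1)*Δ*N² = 1/2
  k=0: +1/(0!*0!*0!*0!*1!*1!) = 1
Σ = 1  ⇒  CG² = 1/2*1² = 1/2
CG = +√(1/2) = +0.707107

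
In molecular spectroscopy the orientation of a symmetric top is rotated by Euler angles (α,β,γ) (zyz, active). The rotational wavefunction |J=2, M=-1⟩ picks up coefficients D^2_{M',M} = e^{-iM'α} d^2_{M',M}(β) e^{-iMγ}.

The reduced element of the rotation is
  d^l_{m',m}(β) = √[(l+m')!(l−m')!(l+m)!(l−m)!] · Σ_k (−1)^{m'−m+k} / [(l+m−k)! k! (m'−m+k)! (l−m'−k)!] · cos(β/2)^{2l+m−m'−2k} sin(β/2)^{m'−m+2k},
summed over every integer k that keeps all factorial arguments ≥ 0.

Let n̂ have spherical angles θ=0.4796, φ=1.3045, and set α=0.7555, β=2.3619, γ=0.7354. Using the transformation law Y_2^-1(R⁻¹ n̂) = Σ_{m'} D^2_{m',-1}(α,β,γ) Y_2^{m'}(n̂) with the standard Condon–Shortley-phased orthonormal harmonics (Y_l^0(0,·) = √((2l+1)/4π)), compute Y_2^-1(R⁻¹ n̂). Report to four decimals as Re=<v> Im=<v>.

Need the full column D^2_{m',-1} for m'=−2..2 at α=0.7555, β=2.3619, γ=0.7354.
cos(β/2)=0.380046, sin(β/2)=0.924967
d^2_{-2,-1}: single k=1 term ⇒ +0.101547;  D = -0.063504+0.079240i
d^2_{-1,-1}: k∈[0..1] ⇒ +0.020862 -0.370721 = -0.349859;  D = -0.027923-0.348743i
d^2_{0,-1}: k∈[0..1] ⇒ -0.124369 +0.736701 = +0.612333;  D = +0.454083+0.410804i
d^2_{1,-1}: k∈[0..1] ⇒ +0.370721 -0.731991 = -0.361270;  D = -0.361197+0.007261i
d^2_{2,-1}: single k=0 term ⇒ -0.601514;  D = -0.429482+0.421147i
Y_2^{m'}(θ=0.4796,φ=1.3045) and Σ D·Y over m':
  (-0.0635+0.0792i)·(-0.0709-0.0418i)  (-0.0279-0.3487i)·(+0.0832-0.3051i)  (+0.4541+0.4108i)·(+0.4293+0.0000i)  (-0.3612+0.0073i)·(-0.0832-0.3051i)  (-0.4295+0.4211i)·(-0.0709+0.0418i)
Y_2^-1(R⁻¹ n̂) = +0.139150+0.214729i

Re=0.1392 Im=0.2147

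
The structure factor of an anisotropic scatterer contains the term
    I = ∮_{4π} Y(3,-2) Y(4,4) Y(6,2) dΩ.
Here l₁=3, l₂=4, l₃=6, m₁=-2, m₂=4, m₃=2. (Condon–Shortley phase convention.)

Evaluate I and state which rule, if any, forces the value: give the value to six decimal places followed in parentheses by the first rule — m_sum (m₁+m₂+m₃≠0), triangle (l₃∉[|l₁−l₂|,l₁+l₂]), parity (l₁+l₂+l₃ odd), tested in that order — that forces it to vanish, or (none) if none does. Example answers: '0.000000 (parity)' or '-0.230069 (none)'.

m-sum = -2 + 4 + 2 = 4 ≠ 0 ⇒ I = 0

0.000000 (m_sum)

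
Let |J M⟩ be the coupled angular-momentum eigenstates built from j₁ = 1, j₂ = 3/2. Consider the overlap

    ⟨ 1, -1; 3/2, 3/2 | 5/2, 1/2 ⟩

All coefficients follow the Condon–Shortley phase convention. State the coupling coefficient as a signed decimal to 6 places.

triangle: 0!·2!·3!/6! = 12/720
(j±m)!: 0!·2!·3!·0!·3!·2! = 144
prefactor² = (2J+1)·Δ·N² = 72/5
  k=0: +1/(0!·0!·2!·3!·0!·0!) = 1/12
Σ = 1/12  ⇒  CG² = 72/5·(1/12)² = 1/10
CG = +√(1/10) = +0.316228

+0.316228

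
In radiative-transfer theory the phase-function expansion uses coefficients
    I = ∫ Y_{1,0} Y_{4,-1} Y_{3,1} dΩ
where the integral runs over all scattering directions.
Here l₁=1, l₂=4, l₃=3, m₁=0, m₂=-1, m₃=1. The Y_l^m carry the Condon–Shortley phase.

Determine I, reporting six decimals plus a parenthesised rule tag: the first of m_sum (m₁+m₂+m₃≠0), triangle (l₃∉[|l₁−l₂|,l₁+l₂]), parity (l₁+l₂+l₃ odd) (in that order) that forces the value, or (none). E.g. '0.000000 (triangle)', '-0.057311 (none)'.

Checks pass: Σm=0; 8 even; l₃=3∈[3,5].
(2·1+1)(2·4+1)(2·3+1) = 189
Δ: 2! 0! 6! / 9! → 1/252
sum: t=1:−1/36 = -1/36
3j²(1 4 3; 0 0 0) = Δ·Π!·Σ² = 4/63  (sign +1)
sum: t=1:−1/48 = -1/48
3j²(1 4 3; 0 -1 1) = Δ·Π!·Σ² = 5/84  (sign -1)
combine: 4πI² = 189·4/63·5/84 = 5/7
take √, sign -1: I = -0.23841361
No selection rule forces the value: the integral is nonzero (none).

-0.238414 (none)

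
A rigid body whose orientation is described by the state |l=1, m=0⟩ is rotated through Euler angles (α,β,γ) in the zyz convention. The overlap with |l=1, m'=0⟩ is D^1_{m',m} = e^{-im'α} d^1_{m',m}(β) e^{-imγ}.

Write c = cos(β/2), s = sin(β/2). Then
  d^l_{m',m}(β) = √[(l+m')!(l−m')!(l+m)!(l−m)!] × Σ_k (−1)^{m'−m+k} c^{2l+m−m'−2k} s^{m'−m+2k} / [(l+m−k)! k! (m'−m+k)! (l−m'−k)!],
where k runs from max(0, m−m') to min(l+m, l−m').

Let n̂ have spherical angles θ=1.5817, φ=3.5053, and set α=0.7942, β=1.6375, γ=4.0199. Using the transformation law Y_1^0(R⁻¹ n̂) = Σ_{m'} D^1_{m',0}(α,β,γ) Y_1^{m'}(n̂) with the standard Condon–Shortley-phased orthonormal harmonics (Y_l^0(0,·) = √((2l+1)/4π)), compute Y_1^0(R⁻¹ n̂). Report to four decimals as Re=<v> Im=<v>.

Need the full column D^1_{m',0} for m'=−1..1 at α=0.7942, β=1.6375, γ=4.0199.
cos(β/2)=0.683135, sin(β/2)=0.730292
d^1_{-1,0}: single k=1 term ⇒ +0.705534;  D = +0.494478+0.503260i
d^1_{0,0}: k∈[0..1] ⇒ +0.466673 -0.533327 = -0.066654;  D = -0.066654+0.000000i
d^1_{1,0}: single k=0 term ⇒ -0.705534;  D = -0.494478+0.503260i
Y_1^{m'}(θ=1.5817,φ=3.5053) and Σ D·Y over m':
  (+0.4945+0.5033i)·(-0.3229+0.1229i)  (-0.0667+0.0000i)·(-0.0053+0.0000i)  (-0.4945+0.5033i)·(+0.3229+0.1229i)
Y_1^0(R⁻¹ n̂) = -0.442654+0.000000i

Re=-0.4427 Im=0.0000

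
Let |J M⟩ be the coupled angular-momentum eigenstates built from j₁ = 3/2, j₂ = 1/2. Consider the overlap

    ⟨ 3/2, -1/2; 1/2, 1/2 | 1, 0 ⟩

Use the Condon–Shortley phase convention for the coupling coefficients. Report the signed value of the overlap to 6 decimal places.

−√(1/2) ≈ -0.707107

j₁+j₂−J=1  J+j₁−j₂=2  J−j₁+j₂=0  j₁+j₂+J+1=4
(j₁±m₁, j₂±m₂, J±M) = (1,2,1,0,1,1)
P² = 1/2
sum k=1..1:
  [1] −1/1 = -1
S = -1
C² = P²·S² = 1/2 ; C = -0.707107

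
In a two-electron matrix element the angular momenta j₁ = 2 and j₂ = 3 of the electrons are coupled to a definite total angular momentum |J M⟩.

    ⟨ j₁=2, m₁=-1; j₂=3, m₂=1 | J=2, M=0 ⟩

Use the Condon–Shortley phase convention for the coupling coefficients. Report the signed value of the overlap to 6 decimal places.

√[5·3!1!3!/8! · 1!3!4!2!2!2!] = √(36/7)
  +(−1)^2/∏(2,1,1,2,0,1)! = 1/4  (running 1/4)
  +(−1)^3/∏(3,0,0,1,1,2)! = -1/12  (running 1/6)
⟨..|..⟩ = √(36/7)·(1/6) = +0.377964

+0.377964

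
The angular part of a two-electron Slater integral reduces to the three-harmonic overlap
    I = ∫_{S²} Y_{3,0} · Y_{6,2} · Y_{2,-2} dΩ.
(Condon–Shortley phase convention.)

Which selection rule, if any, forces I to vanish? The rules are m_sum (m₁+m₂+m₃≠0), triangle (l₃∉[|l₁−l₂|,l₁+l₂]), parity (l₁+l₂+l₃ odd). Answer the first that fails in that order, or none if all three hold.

triangle

Σmᵢ = 0  ✓
l₃∈[|l₁−l₂|,l₁+l₂]=[3,9] required, l₃=2 fails  ✗
Σlᵢ = 11 ⇒ odd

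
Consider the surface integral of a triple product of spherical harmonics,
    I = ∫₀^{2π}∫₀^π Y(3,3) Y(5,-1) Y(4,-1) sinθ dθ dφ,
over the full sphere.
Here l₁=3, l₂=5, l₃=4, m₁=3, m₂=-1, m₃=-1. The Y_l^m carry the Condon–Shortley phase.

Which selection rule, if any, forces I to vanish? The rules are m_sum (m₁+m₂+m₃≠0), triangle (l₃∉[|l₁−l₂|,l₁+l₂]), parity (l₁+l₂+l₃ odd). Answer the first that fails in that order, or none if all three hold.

m_sum

m₁+m₂+m₃ = 3 − 1 − 1 = 1  ✗
triangle: |3−5|=2 ≤ l₃=4 ≤ 3+5=8
parity: l₁+l₂+l₃ = 12 is even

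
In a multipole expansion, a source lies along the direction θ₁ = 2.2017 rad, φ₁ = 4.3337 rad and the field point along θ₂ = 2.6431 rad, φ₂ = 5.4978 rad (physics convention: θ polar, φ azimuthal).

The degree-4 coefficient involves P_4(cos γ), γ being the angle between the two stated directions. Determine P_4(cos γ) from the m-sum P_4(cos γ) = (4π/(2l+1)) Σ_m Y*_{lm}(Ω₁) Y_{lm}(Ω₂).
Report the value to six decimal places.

-0.426566

Expand P_4 via completeness: Σ_{m} conj(Y_{4,m}) at Ω₁ times Y_{4,m} at Ω₂ —
  m=-4: Y*=+0.010538-0.187855i  Y=-0.023122+0.000001i  product -0.000243+0.004344i
  m=-3: Y*=-0.352589-0.163727i  Y=+0.084950-0.084957i  product -0.043862+0.016046i
  m=-2: Y*=-0.227551+0.215143i  Y=+0.000009+0.336444i  product -0.072386-0.076556i
  m=-1: Y*=-0.047014-0.118158i  Y=-0.337129-0.337120i  product -0.023984+0.055684i
  m=+0: Y*=-0.338629-0.000000i  Y=+0.072513+0.000000i  product -0.024555-0.000000i
  m=+1: Y*=+0.047014-0.118158i  Y=+0.337129-0.337120i  product -0.023984-0.055684i
  m=+2: Y*=-0.227551-0.215143i  Y=+0.000009-0.336444i  product -0.072386+0.076556i
  m=+3: Y*=+0.352589-0.163727i  Y=-0.084950-0.084957i  product -0.043862-0.016046i
  m=+4: Y*=+0.010538+0.187855i  Y=-0.023122-0.000001i  product -0.000243-0.004344i
Σ over m = -0.305505-0.000000i; ×(4π/9) → -0.426566-0.000000i. Real part: -0.426566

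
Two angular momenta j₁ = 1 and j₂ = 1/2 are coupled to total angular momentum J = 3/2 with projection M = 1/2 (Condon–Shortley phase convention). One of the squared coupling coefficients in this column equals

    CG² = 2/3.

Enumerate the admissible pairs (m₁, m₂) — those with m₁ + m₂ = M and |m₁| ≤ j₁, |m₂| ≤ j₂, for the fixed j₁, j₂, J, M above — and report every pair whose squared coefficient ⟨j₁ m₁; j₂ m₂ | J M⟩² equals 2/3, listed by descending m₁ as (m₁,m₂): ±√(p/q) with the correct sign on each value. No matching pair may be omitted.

Admissible pairs with m₁+m₂ = M = 1/2: (0,1/2), (1,-1/2)
  (m₁,m₂)=(1,-1/2): CG² = 1/3, CG = +√(1/3)
  (m₁,m₂)=(0,1/2): CG² = 2/3, CG = +√(2/3)   ← matches the target
Pairs with CG² = 2/3: (0,1/2): +√(2/3)

(0,1/2): +√(2/3)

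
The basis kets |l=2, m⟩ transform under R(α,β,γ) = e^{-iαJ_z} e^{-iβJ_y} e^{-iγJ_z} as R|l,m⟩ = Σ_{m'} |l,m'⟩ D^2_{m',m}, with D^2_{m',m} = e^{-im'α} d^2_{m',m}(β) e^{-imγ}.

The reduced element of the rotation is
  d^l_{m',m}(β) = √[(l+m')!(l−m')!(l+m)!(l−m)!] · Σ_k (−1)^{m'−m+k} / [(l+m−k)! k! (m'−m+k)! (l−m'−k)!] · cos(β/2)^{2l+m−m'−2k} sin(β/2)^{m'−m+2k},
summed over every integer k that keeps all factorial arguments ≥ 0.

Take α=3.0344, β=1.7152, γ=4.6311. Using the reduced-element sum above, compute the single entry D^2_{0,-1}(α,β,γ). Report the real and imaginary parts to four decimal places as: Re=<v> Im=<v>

D^2_{0,-1}(3.0344,1.7152,4.6311) = e^{-i·0·3.0344}·d^2_{0,-1}(1.7152)·e^{-i·-1·4.6311}. Compute d first:
c=cos(1.715200/2)=0.654254, s=sin(1.715200/2)=0.756275; N=√[2·2·1·6]=4.898979
k∈{0,1} keeps every argument non-negative
  k=0: (−1)^1·4.8990/(2)·0.6543^3·0.7563^1 = -0.518794
  k=1: (−1)^2·4.8990/(2)·0.6543^1·0.7563^3 = +0.693203
d^2_{0,-1}(1.7152) = -0.518794 +0.693203 = +0.174409
D = (+1.000000+0.000000i)·(+0.174409)·(-0.081199-0.996698i) = -0.014162-0.173833i

Re=-0.0142 Im=-0.1738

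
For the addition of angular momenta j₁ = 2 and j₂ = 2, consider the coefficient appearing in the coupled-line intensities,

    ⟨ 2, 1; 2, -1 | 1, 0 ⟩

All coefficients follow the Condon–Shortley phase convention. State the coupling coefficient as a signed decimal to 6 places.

j₁+j₂−J=3  J+j₁−j₂=1  J−j₁+j₂=1  j₁+j₂+J+1=6
(j₁±m₁, j₂±m₂, J±M) = (3,1,1,3,1,1)
P² = 9/10
sum k=0..1:
  [0] +1/6 = 1/6
  [1] −1/2 = -1/2
S = -1/3
C² = P²·S² = 1/10 ; C = -0.316228

-0.316228  (= −√(1/10))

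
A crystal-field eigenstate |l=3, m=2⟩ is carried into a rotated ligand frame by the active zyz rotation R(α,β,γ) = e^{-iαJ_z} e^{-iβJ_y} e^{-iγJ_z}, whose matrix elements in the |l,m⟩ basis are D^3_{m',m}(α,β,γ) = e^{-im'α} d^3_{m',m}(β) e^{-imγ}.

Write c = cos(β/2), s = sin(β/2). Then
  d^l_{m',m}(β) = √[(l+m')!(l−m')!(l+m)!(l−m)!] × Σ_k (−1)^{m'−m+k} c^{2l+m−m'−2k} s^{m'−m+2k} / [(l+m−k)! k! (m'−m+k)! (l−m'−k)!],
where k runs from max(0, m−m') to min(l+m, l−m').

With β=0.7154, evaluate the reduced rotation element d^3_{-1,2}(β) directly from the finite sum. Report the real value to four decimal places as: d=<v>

d^3_{-1,2}(β=0.7154) via the finite sum:
Half-angle: c=0.936705, s=0.350121. N=√(2·24·120·1)=75.894664
Admissible k: 3..4 (factorial args all ≥0)
  k=3: (−1)^0·75.8947/(12)·0.9367^3·0.3501^3 = +0.223096
  k=4: (−1)^1·75.8947/(24)·0.9367^1·0.3501^5 = -0.015584
d^3_{-1,2}(0.7154) = +0.223096 -0.015584 = +0.207511

d=0.2075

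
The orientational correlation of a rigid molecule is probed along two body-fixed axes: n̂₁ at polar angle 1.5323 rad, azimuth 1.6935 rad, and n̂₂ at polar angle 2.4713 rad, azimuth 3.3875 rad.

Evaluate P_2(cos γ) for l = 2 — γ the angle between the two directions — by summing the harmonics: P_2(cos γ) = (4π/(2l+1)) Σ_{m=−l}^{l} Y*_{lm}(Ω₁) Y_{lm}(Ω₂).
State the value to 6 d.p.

-0.483004

Summing Y*_{l m}(θ₁,φ₁)·Y_{l m}(θ₂,φ₂) over m ∈ [−2, 2]; prefactor 4π/(2·2+1) = 2.513274:
  term(m=-2) = (-0.055759, 0.014024)   from Y*(Ω₁)=(-0.374146, -0.093707), Y(Ω₂)=(0.131399, -0.070393)
  term(m=-1) = (0.001373, 0.011089)   from Y*(Ω₁)=(-0.003636, 0.029488), Y(Ω₂)=(0.364770, -0.091552)
  term(m=+0) = (-0.083410, -0.000000)   from Y*(Ω₁)=(-0.313990, -0.000000), Y(Ω₂)=(0.265646, 0.000000)
  term(m=+1) = (0.001373, -0.011089)   from Y*(Ω₁)=(0.003636, 0.029488), Y(Ω₂)=(-0.364770, -0.091552)
  term(m=+2) = (-0.055759, -0.014024)   from Y*(Ω₁)=(-0.374146, 0.093707), Y(Ω₂)=(0.131399, 0.070393)
Total Σ_m = (-0.192181, -0.000000). Multiply by 2.513274: (-0.483004, -0.000000). P_2(cos γ) = -0.483004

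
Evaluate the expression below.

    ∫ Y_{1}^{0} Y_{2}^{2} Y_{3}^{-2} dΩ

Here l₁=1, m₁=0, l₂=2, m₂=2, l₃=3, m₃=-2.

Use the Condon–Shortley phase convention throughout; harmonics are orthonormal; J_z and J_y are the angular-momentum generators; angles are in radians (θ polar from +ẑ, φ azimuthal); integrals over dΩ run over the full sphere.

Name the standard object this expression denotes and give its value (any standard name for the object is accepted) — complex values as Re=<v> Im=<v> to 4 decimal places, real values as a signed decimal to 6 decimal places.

This is a Gaunt coefficient — the integral of a triple product of spherical harmonics over the sphere.
Checks pass: Σm=0; 6 even; l₃=3∈[1,3].
(2·1+1)(2·2+1)(2·3+1) = 105
Δ: 0! 2! 4! / 7! → 1/105
sum: t=0:+1/4 = 1/4
3j²(1 2 3; 0 0 0) = Δ·Π!·Σ² = 3/35  (sign -1)
sum: t=0:+1/24 = 1/24
3j²(1 2 3; 0 2 -2) = Δ·Π!·Σ² = 1/21  (sign -1)
combine: 4πI² = 105·3/35·1/21 = 3/7
take √, sign +1: I = 0.18467439

Gaunt coefficient, +0.184674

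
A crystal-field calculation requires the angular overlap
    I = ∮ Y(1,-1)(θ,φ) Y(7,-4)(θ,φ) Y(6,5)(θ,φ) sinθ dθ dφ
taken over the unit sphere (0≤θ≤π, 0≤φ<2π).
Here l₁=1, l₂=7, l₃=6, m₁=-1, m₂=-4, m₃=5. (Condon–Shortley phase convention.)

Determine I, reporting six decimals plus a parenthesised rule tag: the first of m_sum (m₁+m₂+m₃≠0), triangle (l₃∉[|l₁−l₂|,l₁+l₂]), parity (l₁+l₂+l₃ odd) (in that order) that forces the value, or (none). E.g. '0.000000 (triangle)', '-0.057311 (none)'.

m-sum 0 ✓  L=14 even ✓  6≤6≤8 ✓
Π(2lᵢ+1) = 3×15×13 = 585
triangle coeff Δ(1,7,6) = 1/1365
Σ_t [1,1]: t=1:−1/518400 = -1/518400
(3j)²=7/195 [(1 7 6; 0 0 0)], sign=-1
Σ_t [2,2]: t=2:+1/79833600 = 1/79833600
(3j)²=1/455 [(1 7 6; -1 -4 5)], sign=-1
⇒ 4πI² = 3/65
I = (+1)√(3/65/(4π)) = 0.06060368
No selection rule forces the value: the integral is nonzero (none).

0.060604 (none)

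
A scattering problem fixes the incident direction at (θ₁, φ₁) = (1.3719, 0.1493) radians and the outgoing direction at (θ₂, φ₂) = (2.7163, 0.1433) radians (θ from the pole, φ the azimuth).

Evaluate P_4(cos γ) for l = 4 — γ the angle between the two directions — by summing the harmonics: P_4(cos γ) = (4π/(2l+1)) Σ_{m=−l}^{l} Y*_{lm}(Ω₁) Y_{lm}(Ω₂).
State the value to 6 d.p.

Summing Y*_{l m}(θ₁,φ₁)·Y_{l m}(θ₂,φ₂) over m ∈ [−4, 4]; prefactor 4π/(2·4+1) = 1.396263:
  m=-4: (0.337921, 0.229798) × (0.010774, -0.006955) = (0.005239, 0.000126)  (running Σ = (0.005239, 0.000126))
  m=-3: (0.209993, 0.100895) × (-0.072792, 0.033375) = (-0.018653, -0.000336)  (running Σ = (-0.013414, -0.000210))
  m=-2: (-0.223274, -0.068725) × (0.262647, -0.077406) = (-0.063962, -0.000768)  (running Σ = (-0.077376, -0.000978))
  m=-1: (-0.247078, -0.037165) × (-0.494221, 0.071311) = (0.124762, 0.000749)  (running Σ = (0.047385, -0.000229))
  m=0: (0.199101, -0.000000) × (0.233266, 0.000000) = (0.046444, 0.000000)  (running Σ = (0.093829, -0.000229))
  m=1: (0.247078, -0.037165) × (0.494221, 0.071311) = (0.124762, -0.000749)  (running Σ = (0.218590, -0.000978))
  m=2: (-0.223274, 0.068725) × (0.262647, 0.077406) = (-0.063962, 0.000768)  (running Σ = (0.154628, -0.000210))
  m=3: (-0.209993, 0.100895) × (0.072792, 0.033375) = (-0.018653, 0.000336)  (running Σ = (0.135975, 0.000126))
  m=4: (0.337921, -0.229798) × (0.010774, 0.006955) = (0.005239, -0.000126)  (running Σ = (0.141214, 0.000000))
Accumulated sum (0.141214, 0.000000); after 4π/(2l+1) scaling, (0.197172, 0.000000) ⇒ P_4 = 0.197172

0.197172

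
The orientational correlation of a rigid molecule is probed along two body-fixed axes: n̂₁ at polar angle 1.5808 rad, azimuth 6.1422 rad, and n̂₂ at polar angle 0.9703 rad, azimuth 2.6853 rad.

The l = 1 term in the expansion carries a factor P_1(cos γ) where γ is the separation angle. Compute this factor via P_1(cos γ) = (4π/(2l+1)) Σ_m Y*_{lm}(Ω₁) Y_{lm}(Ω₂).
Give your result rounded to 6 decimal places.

Term-by-term m-sum for l=1 (normalisation 4π/3 = 4.188790):
  [-1]  conj(Y_{1,-1})(Ω₁) = (0.342049, -0.048546) ; Y_{1,-1}(Ω₂) = (-0.255889, -0.125600) ; Δ = (-0.093624, -0.030539)
  [+0]  conj(Y_{1,0})(Ω₁) = (-0.004888, -0.000000) ; Y_{1,0}(Ω₂) = (0.276086, 0.000000) ; Δ = (-0.001349, -0.000000)
  [+1]  conj(Y_{1,1})(Ω₁) = (-0.342049, -0.048546) ; Y_{1,1}(Ω₂) = (0.255889, -0.125600) ; Δ = (-0.093624, 0.030539)
Total Σ_m = (-0.188597, 0.000000). Multiply by 4.188790: (-0.789994, 0.000000). P_1(cos γ) = -0.789994

-0.789994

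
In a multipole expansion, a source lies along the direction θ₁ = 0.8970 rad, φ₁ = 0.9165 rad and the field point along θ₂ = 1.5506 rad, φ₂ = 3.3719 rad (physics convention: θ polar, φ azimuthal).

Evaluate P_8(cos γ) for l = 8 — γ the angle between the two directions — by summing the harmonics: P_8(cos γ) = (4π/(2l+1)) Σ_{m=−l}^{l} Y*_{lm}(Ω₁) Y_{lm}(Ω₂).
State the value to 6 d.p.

0.191875

Term-by-term m-sum for l=8 (normalisation 4π/17 = 0.739198):
  term(m=-8) = (0.025867, -0.026297)   from Y*(Ω₁)=(0.035741, 0.062137), Y(Ω₂)=(-0.138081, -0.495717)
  term(m=-7) = (-0.000865, 0.009479)   from Y*(Ω₁)=(0.226941, 0.030204), Y(Ω₂)=(0.001719, 0.041541)
  term(m=-6) = (0.086924, 0.128365)   from Y*(Ω₁)=(0.293728, -0.293017), Y(Ω₂)=(-0.070184, 0.367005)
  term(m=-5) = (-0.019766, -0.005885)   from Y*(Ω₁)=(-0.054388, -0.416367), Y(Ω₂)=(0.019994, -0.044860)
  term(m=-4) = (-0.028399, 0.011901)   from Y*(Ω₁)=(-0.079697, -0.046099), Y(Ω₂)=(0.202280, -0.266326)
  term(m=-3) = (-0.007780, 0.014664)   from Y*(Ω₁)=(0.291081, -0.120363), Y(Ω₂)=(-0.040613, 0.033583)
  term(m=-2) = (0.017150, 0.085299)   from Y*(Ω₁)=(0.070902, -0.264181), Y(Ω₂)=(-0.284934, 0.141388)
  term(m=-1) = (0.008454, 0.006923)   from Y*(Ω₁)=(0.122595, 0.159836), Y(Ω₂)=(0.052811, -0.012383)
  term(m=+0) = (0.096400, 0.000000)   from Y*(Ω₁)=(0.307614, -0.000000), Y(Ω₂)=(0.313378, 0.000000)
  term(m=+1) = (0.008454, -0.006923)   from Y*(Ω₁)=(-0.122595, 0.159836), Y(Ω₂)=(-0.052811, -0.012383)
  term(m=+2) = (0.017150, -0.085299)   from Y*(Ω₁)=(0.070902, 0.264181), Y(Ω₂)=(-0.284934, -0.141388)
  term(m=+3) = (-0.007780, -0.014664)   from Y*(Ω₁)=(-0.291081, -0.120363), Y(Ω₂)=(0.040613, 0.033583)
  term(m=+4) = (-0.028399, -0.011901)   from Y*(Ω₁)=(-0.079697, 0.046099), Y(Ω₂)=(0.202280, 0.266326)
  term(m=+5) = (-0.019766, 0.005885)   from Y*(Ω₁)=(0.054388, -0.416367), Y(Ω₂)=(-0.019994, -0.044860)
  term(m=+6) = (0.086924, -0.128365)   from Y*(Ω₁)=(0.293728, 0.293017), Y(Ω₂)=(-0.070184, -0.367005)
  term(m=+7) = (-0.000865, -0.009479)   from Y*(Ω₁)=(-0.226941, 0.030204), Y(Ω₂)=(-0.001719, 0.041541)
  term(m=+8) = (0.025867, 0.026297)   from Y*(Ω₁)=(0.035741, -0.062137), Y(Ω₂)=(-0.138081, 0.495717)
Accumulated sum (0.259571, 0.000000); after 4π/(2l+1) scaling, (0.191875, 0.000000) ⇒ P_8 = 0.191875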